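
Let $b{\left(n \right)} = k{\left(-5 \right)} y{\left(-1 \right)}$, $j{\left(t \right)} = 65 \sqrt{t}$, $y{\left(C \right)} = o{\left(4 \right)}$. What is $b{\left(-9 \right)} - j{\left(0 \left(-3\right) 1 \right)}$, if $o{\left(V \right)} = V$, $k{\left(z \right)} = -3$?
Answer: $-12$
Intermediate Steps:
$y{\left(C \right)} = 4$
$b{\left(n \right)} = -12$ ($b{\left(n \right)} = \left(-3\right) 4 = -12$)
$b{\left(-9 \right)} - j{\left(0 \left(-3\right) 1 \right)} = -12 - 65 \sqrt{0 \left(-3\right) 1} = -12 - 65 \sqrt{0 \cdot 1} = -12 - 65 \sqrt{0} = -12 - 65 \cdot 0 = -12 - 0 = -12 + 0 = -12$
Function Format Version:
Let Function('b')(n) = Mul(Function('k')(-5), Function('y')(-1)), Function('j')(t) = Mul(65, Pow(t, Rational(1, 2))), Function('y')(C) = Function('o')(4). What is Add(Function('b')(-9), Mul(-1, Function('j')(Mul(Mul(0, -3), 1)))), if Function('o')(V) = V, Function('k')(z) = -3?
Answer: -12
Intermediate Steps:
Function('y')(C) = 4
Function('b')(n) = -12 (Function('b')(n) = Mul(-3, 4) = -12)
Add(Function('b')(-9), Mul(-1, Function('j')(Mul(Mul(0, -3), 1)))) = Add(-12, Mul(-1, Mul(65, Pow(Mul(Mul(0, -3), 1), Rational(1, 2))))) = Add(-12, Mul(-1, Mul(65, Pow(Mul(0, 1), Rational(1, 2))))) = Add(-12, Mul(-1, Mul(65, Pow(0, Rational(1, 2))))) = Add(-12, Mul(-1, Mul(65, 0))) = Add(-12, Mul(-1, 0)) = Add(-12, 0) = -12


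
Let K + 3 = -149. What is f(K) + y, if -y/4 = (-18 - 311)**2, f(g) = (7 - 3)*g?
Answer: -433572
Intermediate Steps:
K = -152 (K = -3 - 149 = -152)
f(g) = 4*g
y = -432964 (y = -4*(-18 - 311)**2 = -4*(-329)**2 = -4*108241 = -432964)
f(K) + y = 4*(-152) - 432964 = -608 - 432964 = -433572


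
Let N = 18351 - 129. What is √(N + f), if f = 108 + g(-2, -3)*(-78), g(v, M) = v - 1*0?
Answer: 3*√2054 ≈ 135.96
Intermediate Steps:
g(v, M) = v (g(v, M) = v + 0 = v)
N = 18222
f = 264 (f = 108 - 2*(-78) = 108 + 156 = 264)
√(N + f) = √(18222 + 264) = √18486 = 3*√2054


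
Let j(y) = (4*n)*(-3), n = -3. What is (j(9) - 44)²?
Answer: 64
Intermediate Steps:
j(y) = 36 (j(y) = (4*(-3))*(-3) = -12*(-3) = 36)
(j(9) - 44)² = (36 - 44)² = (-8)² = 64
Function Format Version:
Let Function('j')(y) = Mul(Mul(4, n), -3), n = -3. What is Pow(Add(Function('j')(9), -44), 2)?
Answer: 64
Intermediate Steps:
Function('j')(y) = 36 (Function('j')(y) = Mul(Mul(4, -3), -3) = Mul(-12, -3) = 36)
Pow(Add(Function('j')(9), -44), 2) = Pow(Add(36, -44), 2) = Pow(-8, 2) = 64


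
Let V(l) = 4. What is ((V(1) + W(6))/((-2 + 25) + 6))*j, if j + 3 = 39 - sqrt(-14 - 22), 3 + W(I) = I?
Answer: 252/29 - 42*I/29 ≈ 8.6897 - 1.4483*I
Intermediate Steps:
W(I) = -3 + I
j = 36 - 6*I (j = -3 + (39 - sqrt(-14 - 22)) = -3 + (39 - sqrt(-36)) = -3 + (39 - 6*I) = 36 - 6*I ≈ 36.0 - 6.0*I)
((V(1) + W(6))/((-2 + 25) + 6))*j = ((4 + (-3 + 6))/((-2 + 25) + 6))*(36 - 6*I) = ((4 + 3)/(23 + 6))*(36 - 6*I) = (7/29)*(36 - 6*I) = (7*(1/29))*(36 - 6*I) = 7*(36 - 6*I)/29 = 252/29 - 42*I/29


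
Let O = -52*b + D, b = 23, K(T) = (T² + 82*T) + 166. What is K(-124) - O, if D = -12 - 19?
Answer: 6601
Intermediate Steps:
K(T) = 166 + T² + 82*T
D = -31
O = -1227 (O = -52*23 - 31 = -1196 - 31 = -1227)
K(-124) - O = (166 + (-124)² + 82*(-124)) - 1*(-1227) = (166 + 15376 - 10168) + 1227 = 5374 + 1227 = 6601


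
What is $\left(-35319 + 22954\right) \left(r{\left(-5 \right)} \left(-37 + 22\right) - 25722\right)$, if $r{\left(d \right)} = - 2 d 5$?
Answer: $327326280$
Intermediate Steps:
$r{\left(d \right)} = - 10 d$
$\left(-35319 + 22954\right) \left(r{\left(-5 \right)} \left(-37 + 22\right) - 25722\right) = \left(-35319 + 22954\right) \left(\left(-10\right) \left(-5\right) \left(-37 + 22\right) - 25722\right) = - 12365 \left(50 \left(-15\right) - 25722\right) = - 12365 \left(-750 - 25722\right) = \left(-12365\right) \left(-26472\right) = 327326280$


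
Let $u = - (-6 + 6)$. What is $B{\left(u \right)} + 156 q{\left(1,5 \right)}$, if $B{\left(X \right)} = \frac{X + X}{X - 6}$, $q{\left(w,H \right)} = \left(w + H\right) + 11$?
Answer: $2652$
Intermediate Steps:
$q{\left(w,H \right)} = 11 + H + w$ ($q{\left(w,H \right)} = \left(H + w\right) + 11 = 11 + H + w$)
$u = 0$ ($u = \left(-1\right) 0 = 0$)
$B{\left(X \right)} = \frac{2 X}{-6 + X}$
$B{\left(u \right)} + 156 q{\left(1,5 \right)} = 2 \cdot 0 \frac{1}{-6 + 0} + 156 \left(11 + 5 + 1\right) = 2 \cdot 0 \frac{1}{-6} + 156 \cdot 17 = 2 \cdot 0 \left(- \frac{1}{6}\right) + 2652 = 0 + 2652 = 2652$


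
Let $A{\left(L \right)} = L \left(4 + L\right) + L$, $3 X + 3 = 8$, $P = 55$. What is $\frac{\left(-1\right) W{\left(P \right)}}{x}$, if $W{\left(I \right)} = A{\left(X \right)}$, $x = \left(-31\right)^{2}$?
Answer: $- \frac{100}{8649} \approx -0.011562$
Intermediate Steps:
$x = 961$
$X = \frac{5}{3}$ ($X = -1 + \frac{1}{3} \cdot 8 = -1 + \frac{8}{3} = \frac{5}{3} \approx 1.6667$)
$A{\left(L \right)} = L + L \left(4 + L\right)$
$W{\left(I \right)} = \frac{100}{9}$ ($W{\left(I \right)} = \frac{5 \left(5 + \frac{5}{3}\right)}{3} = \frac{5}{3} \cdot \frac{20}{3} = \frac{100}{9}$)
$\frac{\left(-1\right) W{\left(P \right)}}{x} = \frac{\left(-1\right) \frac{100}{9}}{961} = \left(- \frac{100}{9}\right) \frac{1}{961} = - \frac{100}{8649}$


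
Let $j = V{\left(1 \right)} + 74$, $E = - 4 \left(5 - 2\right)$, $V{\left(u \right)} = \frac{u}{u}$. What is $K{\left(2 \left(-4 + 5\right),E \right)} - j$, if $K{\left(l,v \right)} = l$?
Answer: $-73$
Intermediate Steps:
$V{\left(u \right)} = 1$
$E = -12$ ($E = \left(-4\right) 3 = -12$)
$j = 75$ ($j = 1 + 74 = 75$)
$K{\left(2 \left(-4 + 5\right),E \right)} - j = 2 \left(-4 + 5\right) - 75 = 2 \cdot 1 - 75 = 2 - 75 = -73$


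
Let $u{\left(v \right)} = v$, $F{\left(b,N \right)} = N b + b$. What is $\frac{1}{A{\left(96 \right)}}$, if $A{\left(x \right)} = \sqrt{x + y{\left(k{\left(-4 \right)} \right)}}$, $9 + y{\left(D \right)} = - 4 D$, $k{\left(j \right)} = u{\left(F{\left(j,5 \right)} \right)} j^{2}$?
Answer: $\frac{\sqrt{1623}}{1623} \approx 0.024822$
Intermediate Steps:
$F{\left(b,N \right)} = b + N b$
$k{\left(j \right)} = 6 j^{3}$ ($k{\left(j \right)} = j \left(1 + 5\right) j^{2} = j 6 j^{2} = 6 j j^{2} = 6 j^{3}$)
$y{\left(D \right)} = -9 - 4 D$
$A{\left(x \right)} = \sqrt{1527 + x}$ ($A{\left(x \right)} = \sqrt{x - \left(9 + 4 \cdot 6 \left(-4\right)^{3}\right)} = \sqrt{x - \left(9 + 4 \cdot 6 \left(-64\right)\right)} = \sqrt{x - -1527} = \sqrt{x + \left(-9 + 1536\right)} = \sqrt{x + 1527} = \sqrt{1527 + x}$)
$\frac{1}{A{\left(96 \right)}} = \frac{1}{\sqrt{1527 + 96}} = \frac{1}{\sqrt{1623}} = \frac{\sqrt{1623}}{1623}$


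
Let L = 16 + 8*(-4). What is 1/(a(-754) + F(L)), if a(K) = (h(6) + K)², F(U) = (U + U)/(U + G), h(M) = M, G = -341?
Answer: 357/199742960 ≈ 1.7873e-6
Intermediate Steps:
L = -16 (L = 16 - 32 = -16)
F(U) = 2*U/(-341 + U) (F(U) = (U + U)/(U - 341) = (2*U)/(-341 + U) = 2*U/(-341 + U))
a(K) = (6 + K)²
1/(a(-754) + F(L)) = 1/((6 - 754)² + 2*(-16)/(-341 - 16)) = 1/((-748)² + 2*(-16)/(-357)) = 1/(559504 + 2*(-16)*(-1/357)) = 1/(559504 + 32/357) = 1/(199742960/357) = 357/199742960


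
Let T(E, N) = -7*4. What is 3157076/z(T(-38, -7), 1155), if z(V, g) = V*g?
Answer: -789269/8085 ≈ -97.621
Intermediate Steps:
T(E, N) = -28
3157076/z(T(-38, -7), 1155) = 3157076/((-28*1155)) = 3157076/(-32340) = 3157076*(-1/32340) = -789269/8085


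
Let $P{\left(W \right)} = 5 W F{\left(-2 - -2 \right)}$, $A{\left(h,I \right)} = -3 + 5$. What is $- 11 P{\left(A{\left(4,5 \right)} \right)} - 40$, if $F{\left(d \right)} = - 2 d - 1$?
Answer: $70$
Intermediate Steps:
$A{\left(h,I \right)} = 2$
$F{\left(d \right)} = -1 - 2 d$
$P{\left(W \right)} = - 5 W$ ($P{\left(W \right)} = 5 W \left(-1 - 2 \left(-2 - -2\right)\right) = 5 W \left(-1 - 2 \left(-2 + 2\right)\right) = 5 W \left(-1 - 0\right) = 5 W \left(-1 + 0\right) = 5 W \left(-1\right) = - 5 W$)
$- 11 P{\left(A{\left(4,5 \right)} \right)} - 40 = - 11 \left(\left(-5\right) 2\right) - 40 = \left(-11\right) \left(-10\right) - 40 = 110 - 40 = 70$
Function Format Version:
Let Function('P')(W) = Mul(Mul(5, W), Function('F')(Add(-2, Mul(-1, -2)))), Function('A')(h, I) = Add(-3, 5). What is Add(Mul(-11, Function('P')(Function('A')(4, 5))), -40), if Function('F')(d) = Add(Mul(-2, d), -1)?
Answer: 70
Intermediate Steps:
Function('A')(h, I) = 2
Function('F')(d) = Add(-1, Mul(-2, d))
Function('P')(W) = Mul(-5, W) (Function('P')(W) = Mul(Mul(5, W), Add(-1, Mul(-2, Add(-2, Mul(-1, -2))))) = Mul(Mul(5, W), Add(-1, Mul(-2, Add(-2, 2)))) = Mul(Mul(5, W), Add(-1, Mul(-2, 0))) = Mul(Mul(5, W), Add(-1, 0)) = Mul(Mul(5, W), -1) = Mul(-5, W))
Add(Mul(-11, Function('P')(Function('A')(4, 5))), -40) = Add(Mul(-11, Mul(-5, 2)), -40) = Add(Mul(-11, -10), -40) = Add(110, -40) = 70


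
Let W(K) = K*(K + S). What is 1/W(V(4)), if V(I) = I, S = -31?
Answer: -1/108 ≈ -0.0092593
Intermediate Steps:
W(K) = K*(-31 + K) (W(K) = K*(K - 31) = K*(-31 + K))
1/W(V(4)) = 1/(4*(-31 + 4)) = 1/(4*(-27)) = 1/(-108) = -1/108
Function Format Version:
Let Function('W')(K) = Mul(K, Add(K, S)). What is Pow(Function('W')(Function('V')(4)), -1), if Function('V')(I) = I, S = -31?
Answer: Rational(-1, 108) ≈ -0.0092593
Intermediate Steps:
Function('W')(K) = Mul(K, Add(-31, K)) (Function('W')(K) = Mul(K, Add(K, -31)) = Mul(K, Add(-31, K)))
Pow(Function('W')(Function('V')(4)), -1) = Pow(Mul(4, Add(-31, 4)), -1) = Pow(Mul(4, -27), -1) = Pow(-108, -1) = Rational(-1, 108)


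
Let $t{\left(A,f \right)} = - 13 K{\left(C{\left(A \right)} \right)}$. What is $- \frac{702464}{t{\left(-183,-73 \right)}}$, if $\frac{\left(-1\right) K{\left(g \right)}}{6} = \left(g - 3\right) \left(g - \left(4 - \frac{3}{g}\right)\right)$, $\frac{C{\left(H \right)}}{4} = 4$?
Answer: $- \frac{5619712}{98865} \approx -56.842$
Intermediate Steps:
$C{\left(H \right)} = 16$ ($C{\left(H \right)} = 4 \cdot 4 = 16$)
$K{\left(g \right)} = - 6 \left(-3 + g\right) \left(-4 + g + \frac{3}{g}\right)$ ($K{\left(g \right)} = - 6 \left(g - 3\right) \left(g - \left(4 - \frac{3}{g}\right)\right) = - 6 \left(-3 + g\right) \left(g - \left(4 - \frac{3}{g}\right)\right) = - 6 \left(-3 + g\right) \left(-4 + g + \frac{3}{g}\right)$)
$t{\left(A,f \right)} = \frac{98865}{8}$ ($t{\left(A,f \right)} = - 13 \left(-90 - 6 \cdot 16^{2} + 42 \cdot 16 + \frac{54}{16}\right) = - 13 \left(-90 - 1536 + 672 + 54 \cdot \frac{1}{16}\right) = - 13 \left(-90 - 1536 + 672 + \frac{27}{8}\right) = \left(-13\right) \left(- \frac{7605}{8}\right) = \frac{98865}{8}$)
$- \frac{702464}{t{\left(-183,-73 \right)}} = - \frac{702464}{\frac{98865}{8}} = \left(-702464\right) \frac{8}{98865} = - \frac{5619712}{98865}$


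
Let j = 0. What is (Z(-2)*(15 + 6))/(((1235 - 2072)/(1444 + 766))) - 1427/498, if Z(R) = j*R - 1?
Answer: 2435309/46314 ≈ 52.583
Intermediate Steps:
Z(R) = -1 (Z(R) = 0*R - 1 = 0 - 1 = -1)
(Z(-2)*(15 + 6))/(((1235 - 2072)/(1444 + 766))) - 1427/498 = (-(15 + 6))/(((1235 - 2072)/(1444 + 766))) - 1427/498 = (-1*21)/((-837/2210)) - 1427*1/498 = -21/((-837*1/2210)) - 1427/498 = -21/(-837/2210) - 1427/498 = -21*(-2210/837) - 1427/498 = 15470/279 - 1427/498 = 2435309/46314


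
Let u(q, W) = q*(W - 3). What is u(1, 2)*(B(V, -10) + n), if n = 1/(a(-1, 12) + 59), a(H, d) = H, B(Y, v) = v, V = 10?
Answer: 579/58 ≈ 9.9828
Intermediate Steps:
u(q, W) = q*(-3 + W)
n = 1/58 (n = 1/(-1 + 59) = 1/58 ≈ 0.017241)
u(1, 2)*(B(V, -10) + n) = (1*(-3 + 2))*(-10 + 1/58) = (1*(-1))*(-579/58) = -1*(-579/58) = 579/58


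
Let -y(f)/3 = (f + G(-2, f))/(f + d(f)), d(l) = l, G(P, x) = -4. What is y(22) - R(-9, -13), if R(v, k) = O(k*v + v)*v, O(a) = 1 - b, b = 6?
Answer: -1017/22 ≈ -46.227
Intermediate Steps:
y(f) = -3*(-4 + f)/(2*f) (y(f) = -3*(f - 4)/(f + f) = -3*(-4 + f)/(2*f))
O(a) = -5 (O(a) = 1 - 1*6 = 1 - 6 = -5)
R(v, k) = -5*v
y(22) - R(-9, -13) = (-3/2 + 6/22) - (-5)*(-9) = (-3/2 + 6*(1/22)) - 1*45 = (-3/2 + 3/11) - 45 = -27/22 - 45 = -1017/22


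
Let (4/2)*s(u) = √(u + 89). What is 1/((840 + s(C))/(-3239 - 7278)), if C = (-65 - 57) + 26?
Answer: -5048160/403201 + 21034*I*√7/2822407 ≈ -12.52 + 0.019717*I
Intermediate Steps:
C = -96 (C = -122 + 26 = -96)
s(u) = √(89 + u)/2 (s(u) = √(u + 89)/2 = √(89 + u)/2)
1/((840 + s(C))/(-3239 - 7278)) = 1/((840 + √(89 - 96)/2)/(-3239 - 7278)) = 1/((840 + √(-7)/2)/(-10517)) = 1/((840 + (I*√7)/2)*(-1/10517)) = 1/((840 + I*√7/2)*(-1/10517)) = 1/(-840/10517 - I*√7/21034)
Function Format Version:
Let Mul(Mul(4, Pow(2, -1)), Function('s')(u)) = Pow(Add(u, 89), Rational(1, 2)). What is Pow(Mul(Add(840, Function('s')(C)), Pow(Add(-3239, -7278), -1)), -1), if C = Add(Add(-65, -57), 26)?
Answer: Add(Rational(-5048160, 403201), Mul(Rational(21034, 2822407), I, Pow(7, Rational(1, 2)))) ≈ Add(-12.520, Mul(0.019717, I))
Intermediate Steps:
C = -96 (C = Add(-122, 26) = -96)
Function('s')(u) = Mul(Rational(1, 2), Pow(Add(89, u), Rational(1, 2))) (Function('s')(u) = Mul(Rational(1, 2), Pow(Add(u, 89), Rational(1, 2))) = Mul(Rational(1, 2), Pow(Add(89, u), Rational(1, 2))))
Pow(Mul(Add(840, Function('s')(C)), Pow(Add(-3239, -7278), -1)), -1) = Pow(Mul(Add(840, Mul(Rational(1, 2), Pow(Add(89, -96), Rational(1, 2)))), Pow(Add(-3239, -7278), -1)), -1) = Pow(Mul(Add(840, Mul(Rational(1, 2), Pow(-7, Rational(1, 2)))), Pow(-10517, -1)), -1) = Pow(Mul(Add(840, Mul(Rational(1, 2), Mul(I, Pow(7, Rational(1, 2))))), Rational(-1, 10517)), -1) = Pow(Mul(Add(840, Mul(Rational(1, 2), I, Pow(7, Rational(1, 2)))), Rational(-1, 10517)), -1) = Pow(Add(Rational(-840, 10517), Mul(Rational(-1, 21034), I, Pow(7, Rational(1, 2)))), -1)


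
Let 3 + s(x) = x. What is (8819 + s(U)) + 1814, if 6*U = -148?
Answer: 31816/3 ≈ 10605.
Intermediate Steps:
U = -74/3 (U = (⅙)*(-148) = -74/3 ≈ -24.667)
s(x) = -3 + x
(8819 + s(U)) + 1814 = (8819 + (-3 - 74/3)) + 1814 = (8819 - 83/3) + 1814 = 26374/3 + 1814 = 31816/3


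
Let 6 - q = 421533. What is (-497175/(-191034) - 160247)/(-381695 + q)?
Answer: 10204042741/51147570516 ≈ 0.19950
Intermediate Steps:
q = -421527 (q = 6 - 1*421533 = 6 - 421533 = -421527)
(-497175/(-191034) - 160247)/(-381695 + q) = (-497175/(-191034) - 160247)/(-381695 - 421527) = (-497175*(-1/191034) - 160247)/(-803222) = (165725/63678 - 160247)*(-1/803222) = -10204042741/63678*(-1/803222) = 10204042741/51147570516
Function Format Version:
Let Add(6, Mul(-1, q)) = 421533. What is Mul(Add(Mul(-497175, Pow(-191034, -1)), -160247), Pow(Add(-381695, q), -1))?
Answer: Rational(10204042741, 51147570516) ≈ 0.19950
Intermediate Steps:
q = -421527 (q = Add(6, Mul(-1, 421533)) = Add(6, -421533) = -421527)
Mul(Add(Mul(-497175, Pow(-191034, -1)), -160247), Pow(Add(-381695, q), -1)) = Mul(Add(Mul(-497175, Pow(-191034, -1)), -160247), Pow(Add(-381695, -421527), -1)) = Mul(Add(Mul(-497175, Rational(-1, 191034)), -160247), Pow(-803222, -1)) = Mul(Add(Rational(165725, 63678), -160247), Rational(-1, 803222)) = Mul(Rational(-10204042741, 63678), Rational(-1, 803222)) = Rational(10204042741, 51147570516)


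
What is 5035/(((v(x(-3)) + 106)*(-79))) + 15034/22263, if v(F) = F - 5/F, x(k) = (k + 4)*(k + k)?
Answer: 9196960/212812017 ≈ 0.043216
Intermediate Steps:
x(k) = 2*k*(4 + k) (x(k) = (4 + k)*(2*k) = 2*k*(4 + k))
5035/(((v(x(-3)) + 106)*(-79))) + 15034/22263 = 5035/((((2*(-3)*(4 - 3) - 5*(-1/(6*(4 - 3)))) + 106)*(-79))) + 15034/22263 = 5035/((((2*(-3)*1 - 5/(2*(-3)*1)) + 106)*(-79))) + 15034*(1/22263) = 5035/((((-6 - 5/(-6)) + 106)*(-79))) + 15034/22263 = 5035/((((-6 - 5*(-1/6)) + 106)*(-79))) + 15034/22263 = 5035/((((-6 + 5/6) + 106)*(-79))) + 15034/22263 = 5035/(((-31/6 + 106)*(-79))) + 15034/22263 = 5035/(((605/6)*(-79))) + 15034/22263 = 5035/(-47795/6) + 15034/22263 = 5035*(-6/47795) + 15034/22263 = -6042/9559 + 15034/22263 = 9196960/212812017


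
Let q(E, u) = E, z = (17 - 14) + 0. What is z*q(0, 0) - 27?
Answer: -27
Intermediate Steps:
z = 3 (z = 3 + 0 = 3)
z*q(0, 0) - 27 = 3*0 - 27 = 0 - 27 = -27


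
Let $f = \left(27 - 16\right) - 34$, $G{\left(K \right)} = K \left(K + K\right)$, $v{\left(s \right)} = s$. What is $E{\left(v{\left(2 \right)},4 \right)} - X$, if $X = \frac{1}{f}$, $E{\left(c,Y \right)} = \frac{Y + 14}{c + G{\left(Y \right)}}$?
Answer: $\frac{224}{391} \approx 0.57289$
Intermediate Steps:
$G{\left(K \right)} = 2 K^{2}$ ($G{\left(K \right)} = K 2 K = 2 K^{2}$)
$E{\left(c,Y \right)} = \frac{14 + Y}{c + 2 Y^{2}}$ ($E{\left(c,Y \right)} = \frac{Y + 14}{c + 2 Y^{2}} = \frac{14 + Y}{c + 2 Y^{2}}$)
$f = -23$ ($f = 11 - 34 = -23$)
$X = - \frac{1}{23}$ ($X = \frac{1}{-23} = - \frac{1}{23} \approx -0.043478$)
$E{\left(v{\left(2 \right)},4 \right)} - X = \frac{14 + 4}{2 + 2 \cdot 4^{2}} - - \frac{1}{23} = \frac{1}{2 + 2 \cdot 16} \cdot 18 + \frac{1}{23} = \frac{1}{2 + 32} \cdot 18 + \frac{1}{23} = \frac{1}{34} \cdot 18 + \frac{1}{23} = \frac{9}{17} + \frac{1}{23} = \frac{224}{391}$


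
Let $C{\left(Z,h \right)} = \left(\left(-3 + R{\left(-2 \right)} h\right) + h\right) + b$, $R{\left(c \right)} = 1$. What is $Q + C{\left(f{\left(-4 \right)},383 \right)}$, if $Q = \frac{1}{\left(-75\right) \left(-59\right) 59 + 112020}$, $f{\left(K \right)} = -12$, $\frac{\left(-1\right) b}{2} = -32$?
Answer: $\frac{308549566}{373095} \approx 827.0$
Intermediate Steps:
$b = 64$ ($b = \left(-2\right) \left(-32\right) = 64$)
$C{\left(Z,h \right)} = 61 + 2 h$ ($C{\left(Z,h \right)} = \left(\left(-3 + 1 h\right) + h\right) + 64 = \left(\left(-3 + h\right) + h\right) + 64 = \left(-3 + 2 h\right) + 64 = 61 + 2 h$)
$Q = \frac{1}{373095}$ ($Q = \frac{1}{4425 \cdot 59 + 112020} = \frac{1}{261075 + 112020} = \frac{1}{373095} \approx 2.6803 \cdot 10^{-6}$)
$Q + C{\left(f{\left(-4 \right)},383 \right)} = \frac{1}{373095} + \left(61 + 2 \cdot 383\right) = \frac{1}{373095} + \left(61 + 766\right) = \frac{1}{373095} + 827 = \frac{308549566}{373095}$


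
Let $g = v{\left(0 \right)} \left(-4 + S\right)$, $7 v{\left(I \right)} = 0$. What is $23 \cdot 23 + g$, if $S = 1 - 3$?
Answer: $529$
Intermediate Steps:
$S = -2$
$v{\left(I \right)} = 0$ ($v{\left(I \right)} = \frac{1}{7} \cdot 0 = 0$)
$g = 0$ ($g = 0 \left(-4 - 2\right) = 0 \left(-6\right) = 0$)
$23 \cdot 23 + g = 23 \cdot 23 + 0 = 529 + 0 = 529$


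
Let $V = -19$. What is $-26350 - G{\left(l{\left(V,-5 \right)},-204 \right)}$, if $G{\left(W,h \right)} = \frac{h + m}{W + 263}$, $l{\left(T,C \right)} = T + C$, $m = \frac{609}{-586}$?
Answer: $- \frac{3690302747}{140054} \approx -26349.0$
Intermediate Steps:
$m = - \frac{609}{586}$ ($m = 609 \left(- \frac{1}{586}\right) = - \frac{609}{586} \approx -1.0392$)
$l{\left(T,C \right)} = C + T$
$G{\left(W,h \right)} = \frac{- \frac{609}{586} + h}{263 + W}$ ($G{\left(W,h \right)} = \frac{h - \frac{609}{586}}{W + 263} = \frac{- \frac{609}{586} + h}{263 + W}$)
$-26350 - G{\left(l{\left(V,-5 \right)},-204 \right)} = -26350 - \frac{- \frac{609}{586} - 204}{263 - 24} = -26350 - \frac{1}{263 - 24} \left(- \frac{120153}{586}\right) = -26350 - \frac{1}{239} \left(- \frac{120153}{586}\right) = -26350 - - \frac{120153}{140054} = -26350 + \frac{120153}{140054} = - \frac{3690302747}{140054}$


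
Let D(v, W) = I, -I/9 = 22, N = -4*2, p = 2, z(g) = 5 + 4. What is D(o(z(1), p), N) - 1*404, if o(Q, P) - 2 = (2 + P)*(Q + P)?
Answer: -602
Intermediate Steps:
z(g) = 9
N = -8
o(Q, P) = 2 + (2 + P)*(P + Q) (o(Q, P) = 2 + (2 + P)*(Q + P) = 2 + (2 + P)*(P + Q))
I = -198 (I = -9*22 = -198)
D(v, W) = -198
D(o(z(1), p), N) - 1*404 = -198 - 1*404 = -198 - 404 = -602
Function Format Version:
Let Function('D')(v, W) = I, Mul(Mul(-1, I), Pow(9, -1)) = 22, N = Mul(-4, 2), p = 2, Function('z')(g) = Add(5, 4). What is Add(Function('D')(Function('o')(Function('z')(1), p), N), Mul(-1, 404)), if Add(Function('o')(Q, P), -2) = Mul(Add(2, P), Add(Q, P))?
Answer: -602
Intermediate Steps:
Function('z')(g) = 9
N = -8
Function('o')(Q, P) = Add(2, Mul(Add(2, P), Add(P, Q))) (Function('o')(Q, P) = Add(2, Mul(Add(2, P), Add(Q, P))) = Add(2, Mul(Add(2, P), Add(P, Q))))
I = -198 (I = Mul(-9, 22) = -198)
Function('D')(v, W) = -198
Add(Function('D')(Function('o')(Function('z')(1), p), N), Mul(-1, 404)) = Add(-198, Mul(-1, 404)) = Add(-198, -404) = -602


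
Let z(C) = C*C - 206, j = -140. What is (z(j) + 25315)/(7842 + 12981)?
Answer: 14903/6941 ≈ 2.1471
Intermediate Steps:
z(C) = -206 + C**2 (z(C) = C**2 - 206 = -206 + C**2)
(z(j) + 25315)/(7842 + 12981) = ((-206 + (-140)**2) + 25315)/(7842 + 12981) = ((-206 + 19600) + 25315)/20823 = (19394 + 25315)*(1/20823) = 44709*(1/20823) = 14903/6941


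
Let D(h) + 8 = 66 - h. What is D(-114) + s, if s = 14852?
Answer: 15024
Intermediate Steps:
D(h) = 58 - h (D(h) = -8 + (66 - h) = 58 - h)
D(-114) + s = (58 - 1*(-114)) + 14852 = (58 + 114) + 14852 = 172 + 14852 = 15024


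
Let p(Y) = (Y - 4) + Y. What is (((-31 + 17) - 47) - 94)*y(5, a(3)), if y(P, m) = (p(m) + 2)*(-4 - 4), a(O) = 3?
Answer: 4960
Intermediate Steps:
p(Y) = -4 + 2*Y (p(Y) = (-4 + Y) + Y = -4 + 2*Y)
y(P, m) = 16 - 16*m (y(P, m) = ((-4 + 2*m) + 2)*(-4 - 4) = (-2 + 2*m)*(-8) = 16 - 16*m)
(((-31 + 17) - 47) - 94)*y(5, a(3)) = (((-31 + 17) - 47) - 94)*(16 - 16*3) = ((-14 - 47) - 94)*(16 - 48) = (-61 - 94)*(-32) = -155*(-32) = 4960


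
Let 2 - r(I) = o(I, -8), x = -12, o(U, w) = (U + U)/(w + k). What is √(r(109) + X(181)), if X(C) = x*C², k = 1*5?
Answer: 2*I*√884379/3 ≈ 626.94*I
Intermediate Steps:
k = 5
o(U, w) = 2*U/(5 + w) (o(U, w) = (U + U)/(w + 5) = (2*U)/(5 + w) = 2*U/(5 + w))
r(I) = 2 + 2*I/3 (r(I) = 2 - 2*I/(5 - 8) = 2 - 2*I/(-3) = 2 - 2*I*(-1)/3 = 2 - (-2)*I/3 = 2 + 2*I/3)
X(C) = -12*C²
√(r(109) + X(181)) = √((2 + (⅔)*109) - 12*181²) = √((2 + 218/3) - 12*32761) = √(224/3 - 393132) = √(-1179172/3) = 2*I*√884379/3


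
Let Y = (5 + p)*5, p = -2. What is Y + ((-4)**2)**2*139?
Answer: 35599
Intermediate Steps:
Y = 15 (Y = (5 - 2)*5 = 3*5 = 15)
Y + ((-4)**2)**2*139 = 15 + ((-4)**2)**2*139 = 15 + 16**2*139 = 15 + 256*139 = 15 + 35584 = 35599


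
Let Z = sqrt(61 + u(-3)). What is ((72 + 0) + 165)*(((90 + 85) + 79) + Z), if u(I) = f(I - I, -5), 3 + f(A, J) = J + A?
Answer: 60198 + 237*sqrt(53) ≈ 61923.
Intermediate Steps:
f(A, J) = -3 + A + J (f(A, J) = -3 + (J + A) = -3 + (A + J) = -3 + A + J)
u(I) = -8 (u(I) = -3 + (I - I) - 5 = -3 + 0 - 5 = -8)
Z = sqrt(53) (Z = sqrt(61 - 8) = sqrt(53) ≈ 7.2801)
((72 + 0) + 165)*(((90 + 85) + 79) + Z) = ((72 + 0) + 165)*(((90 + 85) + 79) + sqrt(53)) = (72 + 165)*((175 + 79) + sqrt(53)) = 237*(254 + sqrt(53)) = 60198 + 237*sqrt(53)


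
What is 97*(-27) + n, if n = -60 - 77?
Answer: -2756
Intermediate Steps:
n = -137
97*(-27) + n = 97*(-27) - 137 = -2619 - 137 = -2756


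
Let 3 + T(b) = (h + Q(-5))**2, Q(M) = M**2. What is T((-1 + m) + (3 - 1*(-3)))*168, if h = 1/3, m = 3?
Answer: 321944/3 ≈ 1.0731e+5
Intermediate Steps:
h = 1/3 (h = 1*(1/3) = 1/3 ≈ 0.33333)
T(b) = 5749/9 (T(b) = -3 + (1/3 + (-5)**2)**2 = -3 + (1/3 + 25)**2 = -3 + (76/3)**2 = -3 + 5776/9 = 5749/9)
T((-1 + m) + (3 - 1*(-3)))*168 = (5749/9)*168 = 321944/3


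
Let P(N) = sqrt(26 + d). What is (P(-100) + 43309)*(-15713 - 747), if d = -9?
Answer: -712866140 - 16460*sqrt(17) ≈ -7.1293e+8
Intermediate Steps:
P(N) = sqrt(17) (P(N) = sqrt(26 - 9) = sqrt(17))
(P(-100) + 43309)*(-15713 - 747) = (sqrt(17) + 43309)*(-15713 - 747) = (43309 + sqrt(17))*(-16460) = -712866140 - 16460*sqrt(17)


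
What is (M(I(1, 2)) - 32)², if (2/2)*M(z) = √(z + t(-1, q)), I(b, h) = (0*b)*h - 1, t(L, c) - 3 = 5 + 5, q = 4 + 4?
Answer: 1036 - 128*√3 ≈ 814.30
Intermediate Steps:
q = 8
t(L, c) = 13 (t(L, c) = 3 + (5 + 5) = 3 + 10 = 13)
I(b, h) = -1 (I(b, h) = 0*h - 1 = 0 - 1 = -1)
M(z) = √(13 + z) (M(z) = √(z + 13) = √(13 + z))
(M(I(1, 2)) - 32)² = (√(13 - 1) - 32)² = (√12 - 32)² = (2*√3 - 32)² = (-32 + 2*√3)²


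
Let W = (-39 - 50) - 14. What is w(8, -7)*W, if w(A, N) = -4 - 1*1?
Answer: 515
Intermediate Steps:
w(A, N) = -5 (w(A, N) = -4 - 1 = -5)
W = -103 (W = -89 - 14 = -103)
w(8, -7)*W = -5*(-103) = 515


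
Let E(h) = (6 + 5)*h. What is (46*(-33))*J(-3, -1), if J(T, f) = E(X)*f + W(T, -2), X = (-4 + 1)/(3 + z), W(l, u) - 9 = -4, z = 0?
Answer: -24288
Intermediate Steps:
W(l, u) = 5 (W(l, u) = 9 - 4 = 5)
X = -1 (X = (-4 + 1)/(3 + 0) = -3/3 = -3*1/3 = -1)
E(h) = 11*h
J(T, f) = 5 - 11*f (J(T, f) = (11*(-1))*f + 5 = -11*f + 5 = 5 - 11*f)
(46*(-33))*J(-3, -1) = (46*(-33))*(5 - 11*(-1)) = -1518*(5 + 11) = -1518*16 = -24288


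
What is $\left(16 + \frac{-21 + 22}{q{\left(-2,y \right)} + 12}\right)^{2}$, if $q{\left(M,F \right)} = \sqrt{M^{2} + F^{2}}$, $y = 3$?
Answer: $\frac{4443677}{17161} - \frac{4216 \sqrt{13}}{17161} \approx 258.05$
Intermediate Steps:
$q{\left(M,F \right)} = \sqrt{F^{2} + M^{2}}$
$\left(16 + \frac{-21 + 22}{q{\left(-2,y \right)} + 12}\right)^{2} = \left(16 + \frac{-21 + 22}{\sqrt{3^{2} + \left(-2\right)^{2}} + 12}\right)^{2} = \left(16 + 1 \frac{1}{\sqrt{9 + 4} + 12}\right)^{2} = \left(16 + 1 \frac{1}{\sqrt{13} + 12}\right)^{2} = \left(16 + 1 \frac{1}{12 + \sqrt{13}}\right)^{2} = \left(16 + \frac{1}{12 + \sqrt{13}}\right)^{2}$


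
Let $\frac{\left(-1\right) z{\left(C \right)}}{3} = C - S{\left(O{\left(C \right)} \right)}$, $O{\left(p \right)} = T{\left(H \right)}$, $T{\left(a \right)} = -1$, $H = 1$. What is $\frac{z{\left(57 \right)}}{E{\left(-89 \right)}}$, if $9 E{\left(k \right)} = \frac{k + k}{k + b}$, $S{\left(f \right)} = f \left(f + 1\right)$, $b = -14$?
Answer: $- \frac{158517}{178} \approx -890.54$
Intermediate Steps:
$O{\left(p \right)} = -1$
$S{\left(f \right)} = f \left(1 + f\right)$
$z{\left(C \right)} = - 3 C$ ($z{\left(C \right)} = - 3 \left(C - - (1 - 1)\right) = - 3 \left(C - \left(-1\right) 0\right) = - 3 \left(C - 0\right) = - 3 \left(C + 0\right) = - 3 C$)
$E{\left(k \right)} = \frac{2 k}{9 \left(-14 + k\right)}$ ($E{\left(k \right)} = \frac{\left(k + k\right) \frac{1}{k - 14}}{9} = \frac{2 k \frac{1}{-14 + k}}{9} = \frac{2 k}{9 \left(-14 + k\right)}$)
$\frac{z{\left(57 \right)}}{E{\left(-89 \right)}} = \frac{\left(-3\right) 57}{\frac{2}{9} \left(-89\right) \frac{1}{-14 - 89}} = - \frac{171}{\frac{2}{9} \left(-89\right) \frac{1}{-103}} = - \frac{171}{\frac{2}{9} \left(-89\right) \left(- \frac{1}{103}\right)} = - \frac{171}{\frac{178}{927}} = \left(-171\right) \frac{927}{178} = - \frac{158517}{178}$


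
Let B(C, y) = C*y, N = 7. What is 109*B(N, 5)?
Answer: 3815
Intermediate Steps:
109*B(N, 5) = 109*(7*5) = 109*35 = 3815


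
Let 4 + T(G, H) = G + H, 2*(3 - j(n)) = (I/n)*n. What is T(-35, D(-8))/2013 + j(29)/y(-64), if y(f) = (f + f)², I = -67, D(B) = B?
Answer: -1393147/65961984 ≈ -0.021120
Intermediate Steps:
y(f) = 4*f² (y(f) = (2*f)² = 4*f²)
j(n) = 73/2 (j(n) = 3 - (-67/n)*n/2 = 3 - ½*(-67) = 3 + 67/2 = 73/2)
T(G, H) = -4 + G + H (T(G, H) = -4 + (G + H) = -4 + G + H)
T(-35, D(-8))/2013 + j(29)/y(-64) = (-4 - 35 - 8)/2013 + 73/(2*((4*(-64)²))) = -47*1/2013 + 73/(2*((4*4096))) = -47/2013 + (73/2)/16384 = -47/2013 + (73/2)*(1/16384) = -47/2013 + 73/32768 = -1393147/65961984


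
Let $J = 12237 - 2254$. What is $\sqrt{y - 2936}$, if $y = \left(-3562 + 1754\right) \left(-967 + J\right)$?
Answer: $2 i \sqrt{4075966} \approx 4037.8 i$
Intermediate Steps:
$J = 9983$ ($J = 12237 - 2254 = 9983$)
$y = -16300928$ ($y = \left(-3562 + 1754\right) \left(-967 + 9983\right) = \left(-1808\right) 9016 = -16300928$)
$\sqrt{y - 2936} = \sqrt{-16300928 - 2936} = \sqrt{-16303864} = 2 i \sqrt{4075966}$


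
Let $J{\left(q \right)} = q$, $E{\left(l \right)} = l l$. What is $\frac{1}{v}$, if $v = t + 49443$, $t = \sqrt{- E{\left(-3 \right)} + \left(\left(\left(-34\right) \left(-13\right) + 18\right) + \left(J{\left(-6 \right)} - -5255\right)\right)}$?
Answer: $\frac{16481}{814868183} - \frac{10 \sqrt{57}}{2444604549} \approx 2.0194 \cdot 10^{-5}$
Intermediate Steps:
$E{\left(l \right)} = l^{2}$
$t = 10 \sqrt{57}$ ($t = \sqrt{- \left(-3\right)^{2} + \left(\left(\left(-34\right) \left(-13\right) + 18\right) - -5249\right)} = \sqrt{\left(-1\right) 9 + \left(\left(442 + 18\right) + \left(-6 + 5255\right)\right)} = \sqrt{-9 + \left(460 + 5249\right)} = \sqrt{-9 + 5709} = \sqrt{5700} = 10 \sqrt{57} \approx 75.498$)
$v = 49443 + 10 \sqrt{57}$ ($v = 10 \sqrt{57} + 49443 = 49443 + 10 \sqrt{57} \approx 49519.0$)
$\frac{1}{v} = \frac{1}{49443 + 10 \sqrt{57}}$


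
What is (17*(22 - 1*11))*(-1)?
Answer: -187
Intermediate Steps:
(17*(22 - 1*11))*(-1) = (17*(22 - 11))*(-1) = (17*11)*(-1) = 187*(-1) = -187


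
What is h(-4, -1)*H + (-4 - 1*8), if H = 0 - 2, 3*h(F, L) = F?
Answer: -28/3 ≈ -9.3333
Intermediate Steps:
h(F, L) = F/3
H = -2
h(-4, -1)*H + (-4 - 1*8) = ((1/3)*(-4))*(-2) + (-4 - 1*8) = -4/3*(-2) + (-4 - 8) = 8/3 - 12 = -28/3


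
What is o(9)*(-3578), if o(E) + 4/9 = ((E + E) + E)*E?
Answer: -7810774/9 ≈ -8.6786e+5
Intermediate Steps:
o(E) = -4/9 + 3*E**2 (o(E) = -4/9 + ((E + E) + E)*E = -4/9 + (2*E + E)*E = -4/9 + (3*E)*E = -4/9 + 3*E**2)
o(9)*(-3578) = (-4/9 + 3*9**2)*(-3578) = (-4/9 + 3*81)*(-3578) = (-4/9 + 243)*(-3578) = (2183/9)*(-3578) = -7810774/9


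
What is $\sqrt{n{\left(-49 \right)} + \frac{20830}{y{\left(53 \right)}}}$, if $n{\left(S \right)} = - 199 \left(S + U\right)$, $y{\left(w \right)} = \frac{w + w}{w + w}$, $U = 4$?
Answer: $\sqrt{29785} \approx 172.58$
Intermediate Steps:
$y{\left(w \right)} = 1$ ($y{\left(w \right)} = \frac{2 w}{2 w} = 2 w \frac{1}{2 w} = 1$)
$n{\left(S \right)} = -796 - 199 S$ ($n{\left(S \right)} = - 199 \left(S + 4\right) = - 199 \left(4 + S\right) = -796 - 199 S$)
$\sqrt{n{\left(-49 \right)} + \frac{20830}{y{\left(53 \right)}}} = \sqrt{\left(-796 - -9751\right) + \frac{20830}{1}} = \sqrt{\left(-796 + 9751\right) + 20830 \cdot 1} = \sqrt{8955 + 20830} = \sqrt{29785}$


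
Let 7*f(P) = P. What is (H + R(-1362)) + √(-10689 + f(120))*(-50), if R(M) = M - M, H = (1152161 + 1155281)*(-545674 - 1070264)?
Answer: -3728683210596 - 50*I*√522921/7 ≈ -3.7287e+12 - 5165.2*I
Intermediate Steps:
f(P) = P/7
H = -3728683210596 (H = 2307442*(-1615938) = -3728683210596)
R(M) = 0
(H + R(-1362)) + √(-10689 + f(120))*(-50) = (-3728683210596 + 0) + √(-10689 + (⅐)*120)*(-50) = -3728683210596 + √(-10689 + 120/7)*(-50) = -3728683210596 + √(-74703/7)*(-50) = -3728683210596 + (I*√522921/7)*(-50) = -3728683210596 - 50*I*√522921/7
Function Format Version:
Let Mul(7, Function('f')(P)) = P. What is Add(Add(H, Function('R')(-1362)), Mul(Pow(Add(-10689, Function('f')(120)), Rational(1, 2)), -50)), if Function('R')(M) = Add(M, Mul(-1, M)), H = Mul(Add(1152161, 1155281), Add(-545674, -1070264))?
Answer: Add(-3728683210596, Mul(Rational(-50, 7), I, Pow(522921, Rational(1, 2)))) ≈ Add(-3.7287e+12, Mul(-5165.2, I))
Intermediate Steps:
Function('f')(P) = Mul(Rational(1, 7), P)
H = -3728683210596 (H = Mul(2307442, -1615938) = -3728683210596)
Function('R')(M) = 0
Add(Add(H, Function('R')(-1362)), Mul(Pow(Add(-10689, Function('f')(120)), Rational(1, 2)), -50)) = Add(Add(-3728683210596, 0), Mul(Pow(Add(-10689, Mul(Rational(1, 7), 120)), Rational(1, 2)), -50)) = Add(-3728683210596, Mul(Pow(Add(-10689, Rational(120, 7)), Rational(1, 2)), -50)) = Add(-3728683210596, Mul(Pow(Rational(-74703, 7), Rational(1, 2)), -50)) = Add(-3728683210596, Mul(Mul(Rational(1, 7), I, Pow(522921, Rational(1, 2))), -50)) = Add(-3728683210596, Mul(Rational(-50, 7), I, Pow(522921, Rational(1, 2))))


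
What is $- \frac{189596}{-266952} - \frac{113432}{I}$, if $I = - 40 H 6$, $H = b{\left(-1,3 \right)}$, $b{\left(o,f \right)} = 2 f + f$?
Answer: $\frac{79922986}{1501605} \approx 53.225$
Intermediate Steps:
$b{\left(o,f \right)} = 3 f$
$H = 9$ ($H = 3 \cdot 3 = 9$)
$I = -2160$ ($I = \left(-40\right) 9 \cdot 6 = \left(-360\right) 6 = -2160$)
$- \frac{189596}{-266952} - \frac{113432}{I} = - \frac{189596}{-266952} - \frac{113432}{-2160} = \left(-189596\right) \left(- \frac{1}{266952}\right) - - \frac{14179}{270} = \frac{47399}{66738} + \frac{14179}{270} = \frac{79922986}{1501605}$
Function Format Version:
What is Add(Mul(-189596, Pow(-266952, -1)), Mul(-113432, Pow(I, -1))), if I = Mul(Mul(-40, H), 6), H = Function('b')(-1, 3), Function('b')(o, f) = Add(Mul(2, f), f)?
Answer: Rational(79922986, 1501605) ≈ 53.225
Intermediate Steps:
Function('b')(o, f) = Mul(3, f)
H = 9 (H = Mul(3, 3) = 9)
I = -2160 (I = Mul(Mul(-40, 9), 6) = Mul(-360, 6) = -2160)
Add(Mul(-189596, Pow(-266952, -1)), Mul(-113432, Pow(I, -1))) = Add(Mul(-189596, Pow(-266952, -1)), Mul(-113432, Pow(-2160, -1))) = Add(Mul(-189596, Rational(-1, 266952)), Mul(-113432, Rational(-1, 2160))) = Add(Rational(47399, 66738), Rational(14179, 270)) = Rational(79922986, 1501605)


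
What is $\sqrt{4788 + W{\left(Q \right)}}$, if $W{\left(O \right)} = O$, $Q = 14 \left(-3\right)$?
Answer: $\sqrt{4746} \approx 68.891$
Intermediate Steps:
$Q = -42$
$\sqrt{4788 + W{\left(Q \right)}} = \sqrt{4788 - 42} = \sqrt{4746}$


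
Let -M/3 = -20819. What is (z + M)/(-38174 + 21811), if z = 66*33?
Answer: -64635/16363 ≈ -3.9501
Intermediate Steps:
M = 62457 (M = -3*(-20819) = 62457)
z = 2178
(z + M)/(-38174 + 21811) = (2178 + 62457)/(-38174 + 21811) = 64635/(-16363) = 64635*(-1/16363) = -64635/16363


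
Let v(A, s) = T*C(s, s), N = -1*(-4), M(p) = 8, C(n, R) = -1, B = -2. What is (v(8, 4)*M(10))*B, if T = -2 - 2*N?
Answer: -160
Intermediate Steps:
N = 4
T = -10 (T = -2 - 2*4 = -2 - 8 = -10)
v(A, s) = 10 (v(A, s) = -10*(-1) = 10)
(v(8, 4)*M(10))*B = (10*8)*(-2) = 80*(-2) = -160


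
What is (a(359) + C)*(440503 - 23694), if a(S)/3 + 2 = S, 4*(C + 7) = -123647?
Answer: -49763243319/4 ≈ -1.2441e+10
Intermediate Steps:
C = -123675/4 (C = -7 + (1/4)*(-123647) = -7 - 123647/4 = -123675/4 ≈ -30919.)
a(S) = -6 + 3*S
(a(359) + C)*(440503 - 23694) = ((-6 + 3*359) - 123675/4)*(440503 - 23694) = ((-6 + 1077) - 123675/4)*416809 = (1071 - 123675/4)*416809 = -119391/4*416809 = -49763243319/4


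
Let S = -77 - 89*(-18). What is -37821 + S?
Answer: -36296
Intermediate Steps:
S = 1525 (S = -77 + 1602 = 1525)
-37821 + S = -37821 + 1525 = -36296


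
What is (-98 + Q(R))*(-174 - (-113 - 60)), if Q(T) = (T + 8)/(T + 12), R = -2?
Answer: 487/5 ≈ 97.400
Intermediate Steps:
Q(T) = (8 + T)/(12 + T)
(-98 + Q(R))*(-174 - (-113 - 60)) = (-98 + (8 - 2)/(12 - 2))*(-174 - (-113 - 60)) = (-98 + 6/10)*(-174 - 1*(-173)) = (-98 + (1/10)*6)*(-174 + 173) = (-98 + 3/5)*(-1) = -487/5*(-1) = 487/5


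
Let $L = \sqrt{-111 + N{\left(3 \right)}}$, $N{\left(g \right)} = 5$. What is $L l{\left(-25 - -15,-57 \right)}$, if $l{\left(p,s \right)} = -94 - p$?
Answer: $- 84 i \sqrt{106} \approx - 864.83 i$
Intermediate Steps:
$L = i \sqrt{106}$ ($L = \sqrt{-111 + 5} = \sqrt{-106} = i \sqrt{106} \approx 10.296 i$)
$L l{\left(-25 - -15,-57 \right)} = i \sqrt{106} \left(-94 - \left(-25 - -15\right)\right) = i \sqrt{106} \left(-94 - \left(-25 + 15\right)\right) = i \sqrt{106} \left(-94 - -10\right) = i \sqrt{106} \left(-94 + 10\right) = i \sqrt{106} \left(-84\right) = - 84 i \sqrt{106}$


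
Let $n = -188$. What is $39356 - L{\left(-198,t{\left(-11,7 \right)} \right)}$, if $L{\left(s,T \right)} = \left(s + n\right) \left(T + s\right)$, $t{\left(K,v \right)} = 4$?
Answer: $-35528$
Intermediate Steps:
$L{\left(s,T \right)} = \left(-188 + s\right) \left(T + s\right)$ ($L{\left(s,T \right)} = \left(s - 188\right) \left(T + s\right) = \left(-188 + s\right) \left(T + s\right)$)
$39356 - L{\left(-198,t{\left(-11,7 \right)} \right)} = 39356 - \left(\left(-198\right)^{2} - 752 - -37224 + 4 \left(-198\right)\right) = 39356 - \left(39204 - 752 + 37224 - 792\right) = 39356 - 74884 = -35528$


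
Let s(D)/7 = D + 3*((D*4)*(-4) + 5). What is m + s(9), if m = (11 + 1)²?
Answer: -2712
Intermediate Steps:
s(D) = 105 - 329*D (s(D) = 7*(D + 3*((D*4)*(-4) + 5)) = 7*(D + 3*((4*D)*(-4) + 5)) = 7*(D + 3*(-16*D + 5)) = 7*(D + 3*(5 - 16*D)) = 7*(D + (15 - 48*D)) = 7*(15 - 47*D) = 105 - 329*D)
m = 144 (m = 12² = 144)
m + s(9) = 144 + (105 - 329*9) = 144 + (105 - 2961) = 144 - 2856 = -2712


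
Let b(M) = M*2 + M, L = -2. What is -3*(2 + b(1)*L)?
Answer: 12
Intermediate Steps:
b(M) = 3*M (b(M) = 2*M + M = 3*M)
-3*(2 + b(1)*L) = -3*(2 + (3*1)*(-2)) = -3*(2 + 3*(-2)) = -3*(2 - 6) = -3*(-4) = 12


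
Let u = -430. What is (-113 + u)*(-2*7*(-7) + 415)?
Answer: -278559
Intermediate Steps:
(-113 + u)*(-2*7*(-7) + 415) = (-113 - 430)*(-2*7*(-7) + 415) = -543*(-14*(-7) + 415) = -543*(98 + 415) = -543*513 = -278559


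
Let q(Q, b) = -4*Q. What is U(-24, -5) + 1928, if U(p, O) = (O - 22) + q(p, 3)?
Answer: 1997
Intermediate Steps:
U(p, O) = -22 + O - 4*p (U(p, O) = (O - 22) - 4*p = (-22 + O) - 4*p = -22 + O - 4*p)
U(-24, -5) + 1928 = (-22 - 5 - 4*(-24)) + 1928 = (-22 - 5 + 96) + 1928 = 69 + 1928 = 1997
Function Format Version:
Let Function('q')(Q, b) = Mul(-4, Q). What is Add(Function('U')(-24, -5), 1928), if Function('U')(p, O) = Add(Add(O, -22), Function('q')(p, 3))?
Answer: 1997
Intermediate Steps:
Function('U')(p, O) = Add(-22, O, Mul(-4, p)) (Function('U')(p, O) = Add(Add(O, -22), Mul(-4, p)) = Add(Add(-22, O), Mul(-4, p)) = Add(-22, O, Mul(-4, p)))
Add(Function('U')(-24, -5), 1928) = Add(Add(-22, -5, Mul(-4, -24)), 1928) = Add(Add(-22, -5, 96), 1928) = Add(69, 1928) = 1997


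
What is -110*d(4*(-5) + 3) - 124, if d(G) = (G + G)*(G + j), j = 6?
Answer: -41264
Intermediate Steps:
d(G) = 2*G*(6 + G) (d(G) = (G + G)*(G + 6) = (2*G)*(6 + G) = 2*G*(6 + G))
-110*d(4*(-5) + 3) - 124 = -220*(4*(-5) + 3)*(6 + (4*(-5) + 3)) - 124 = -220*(-20 + 3)*(6 + (-20 + 3)) - 124 = -220*(-17)*(6 - 17) - 124 = -220*(-17)*(-11) - 124 = -110*374 - 124 = -41140 - 124 = -41264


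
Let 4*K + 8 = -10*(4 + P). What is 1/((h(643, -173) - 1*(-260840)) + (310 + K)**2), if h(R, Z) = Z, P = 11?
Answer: 4/1335349 ≈ 2.9955e-6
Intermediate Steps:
K = -79/2 (K = -2 + (-10*(4 + 11))/4 = -2 + (-10*15)/4 = -2 + (1/4)*(-150) = -2 - 75/2 = -79/2 ≈ -39.500)
1/((h(643, -173) - 1*(-260840)) + (310 + K)**2) = 1/((-173 - 1*(-260840)) + (310 - 79/2)**2) = 1/((-173 + 260840) + (541/2)**2) = 1/(260667 + 292681/4) = 1/(1335349/4) = 4/1335349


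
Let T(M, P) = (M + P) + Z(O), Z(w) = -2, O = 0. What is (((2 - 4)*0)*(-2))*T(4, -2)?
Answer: 0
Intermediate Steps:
T(M, P) = -2 + M + P (T(M, P) = (M + P) - 2 = -2 + M + P)
(((2 - 4)*0)*(-2))*T(4, -2) = (((2 - 4)*0)*(-2))*(-2 + 4 - 2) = (-2*0*(-2))*0 = (0*(-2))*0 = 0*0 = 0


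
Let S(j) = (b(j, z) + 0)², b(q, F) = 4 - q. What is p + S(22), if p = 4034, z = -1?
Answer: 4358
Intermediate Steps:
S(j) = (4 - j)² (S(j) = ((4 - j) + 0)² = (4 - j)²)
p + S(22) = 4034 + (-4 + 22)² = 4034 + 18² = 4034 + 324 = 4358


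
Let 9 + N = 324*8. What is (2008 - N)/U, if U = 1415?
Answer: -115/283 ≈ -0.40636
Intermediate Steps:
N = 2583 (N = -9 + 324*8 = -9 + 2592 = 2583)
(2008 - N)/U = (2008 - 1*2583)/1415 = (2008 - 2583)*(1/1415) = -575*1/1415 = -115/283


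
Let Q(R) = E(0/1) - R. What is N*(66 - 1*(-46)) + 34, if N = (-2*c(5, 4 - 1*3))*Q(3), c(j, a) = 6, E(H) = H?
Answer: 4066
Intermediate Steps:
Q(R) = -R (Q(R) = 0/1 - R = 0*1 - R = 0 - R = -R)
N = 36 (N = (-2*6)*(-1*3) = -12*(-3) = 36)
N*(66 - 1*(-46)) + 34 = 36*(66 - 1*(-46)) + 34 = 36*(66 + 46) + 34 = 36*112 + 34 = 4032 + 34 = 4066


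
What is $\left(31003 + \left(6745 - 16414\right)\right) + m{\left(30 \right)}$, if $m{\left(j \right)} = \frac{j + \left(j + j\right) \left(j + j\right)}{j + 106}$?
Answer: $\frac{1452527}{68} \approx 21361.0$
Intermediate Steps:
$m{\left(j \right)} = \frac{j + 4 j^{2}}{106 + j}$ ($m{\left(j \right)} = \frac{j + 2 j 2 j}{106 + j} = \frac{j + 4 j^{2}}{106 + j}$)
$\left(31003 + \left(6745 - 16414\right)\right) + m{\left(30 \right)} = \left(31003 + \left(6745 - 16414\right)\right) + \frac{30 \left(1 + 4 \cdot 30\right)}{106 + 30} = \left(31003 - 9669\right) + \frac{30 \left(1 + 120\right)}{136} = 21334 + 30 \cdot \frac{1}{136} \cdot 121 = 21334 + \frac{1815}{68} = \frac{1452527}{68}$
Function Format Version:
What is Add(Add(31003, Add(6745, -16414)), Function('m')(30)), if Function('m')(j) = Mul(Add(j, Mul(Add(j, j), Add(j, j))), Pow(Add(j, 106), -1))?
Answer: Rational(1452527, 68) ≈ 21361.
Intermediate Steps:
Function('m')(j) = Mul(Pow(Add(106, j), -1), Add(j, Mul(4, Pow(j, 2)))) (Function('m')(j) = Mul(Add(j, Mul(Mul(2, j), Mul(2, j))), Pow(Add(106, j), -1)) = Mul(Add(j, Mul(4, Pow(j, 2))), Pow(Add(106, j), -1)) = Mul(Pow(Add(106, j), -1), Add(j, Mul(4, Pow(j, 2)))))
Add(Add(31003, Add(6745, -16414)), Function('m')(30)) = Add(Add(31003, Add(6745, -16414)), Mul(30, Pow(Add(106, 30), -1), Add(1, Mul(4, 30)))) = Add(Add(31003, -9669), Mul(30, Pow(136, -1), Add(1, 120))) = Add(21334, Mul(30, Rational(1, 136), 121)) = Add(21334, Rational(1815, 68)) = Rational(1452527, 68)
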